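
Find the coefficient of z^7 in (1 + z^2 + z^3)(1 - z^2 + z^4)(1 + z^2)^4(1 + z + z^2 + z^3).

(1 + z^2 + z^3) has coefficients 1,0,1,1 for degrees 0…3.
(1 - z^2 + z^4) has coefficients 1,0,-1,0,1,0,0,0 for degrees 0…7.
Multiplying by (1 + z^2)^4 gives running coefficients 1,0,3,0,3,0,2,0 for degrees 0…7.
Finally multiplying by (1 + z + z^2 + z^3), the product of all factors after the first has coefficients 1,1,4,4,6,6,5,5 for degrees 0…7.
[z^7] = 1·5 + 1·6 + 1·6 = 17.

17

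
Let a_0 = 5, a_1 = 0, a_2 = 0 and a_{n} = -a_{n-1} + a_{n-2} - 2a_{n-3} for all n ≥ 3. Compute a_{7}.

The ordinary generating function has denominator 1 + t - t^2 + 2t^3.
Iterating the recurrence: a_0,…,a_{7} = 5, 0, 0, -10, 10, -20, 50, -90.

-90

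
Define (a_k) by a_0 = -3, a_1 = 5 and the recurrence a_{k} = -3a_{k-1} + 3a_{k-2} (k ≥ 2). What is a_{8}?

The ordinary generating function has denominator 1 + 3t - 3t^2.
Iterating the recurrence: a_0,…,a_{8} = -3, 5, -24, 87, -333, 1260, -4779, 18117, -68688.

-68688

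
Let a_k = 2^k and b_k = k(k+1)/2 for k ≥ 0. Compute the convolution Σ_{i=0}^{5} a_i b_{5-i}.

99

This is [x^5] in the product of the two ordinary generating functions.
Σ = 1·15 + 2·10 + 4·6 + 8·3 + 16·1 + 32·0 = 99.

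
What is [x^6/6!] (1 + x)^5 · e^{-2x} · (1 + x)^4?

-4544

The EGF product rule gives c_6 = Σ_{k_1+k_2+k_3=6} C(6; k_1,k_2,k_3) · ∏ g_i(k_i), where (1+x)^5 gives the falling factorial (5)_k; e^{-2x} gives (-2)^k; (1+x)^4 gives the falling factorial (4)_k.
g_1(k) for k = 0…6: 1, 5, 20, 60, 120, 120, 0.
g_2(k) for k = 0…6: 1, -2, 4, -8, 16, -32, 64.
g_3(k) for k = 0…6: 1, 4, 12, 24, 24, 0, 0.
First combine the last two factors: h(k) = Σ_j C(k,j)·g_2(j)·g_3(k−j) for k = 0…6: 1, 2, 0, -8, 8, 48, -224.
c_6 = Σ_k C(6,k)·g_1(k)·h(6−k) = 1·1·(-224) + 6·5·48 + 15·20·8 + 20·60·(-8) + 6·120·2 = −224 + 1440 + 2400 − 9600 + 1440 = -4544.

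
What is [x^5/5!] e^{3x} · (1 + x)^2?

The EGF product rule gives c_5 = Σ_{k_1+k_2=5} C(5; k_1,k_2) · ∏ g_i(k_i), where e^{3x} gives (3)^k; (1+x)^2 gives the falling factorial (2)_k.
g_1(k) for k = 0…5: 1, 3, 9, 27, 81, 243.
g_2(k) for k = 0…5: 1, 2, 2, 0, 0, 0.
c_5 = Σ_k C(5,k)·g_1(k)·g_2(5−k) = 10·27·2 + 5·81·2 + 1·243·1 = 540 + 810 + 243 = 1593.

1593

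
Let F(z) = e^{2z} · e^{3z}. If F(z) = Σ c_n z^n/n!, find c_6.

The EGF product rule gives c_6 = Σ_{k_1+k_2=6} C(6; k_1,k_2) · ∏ g_i(k_i), where e^{2z} gives (2)^k; e^{3z} gives (3)^k.
g_1(k) for k = 0…6: 1, 2, 4, 8, 16, 32, 64.
g_2(k) for k = 0…6: 1, 3, 9, 27, 81, 243, 729.
c_6 = Σ_k C(6,k)·g_1(k)·g_2(6−k) = 1·1·729 + 6·2·243 + 15·4·81 + 20·8·27 + 15·16·9 + 6·32·3 + 1·64·1 = 729 + 2916 + 4860 + 4320 + 2160 + 576 + 64 = 15625.

15625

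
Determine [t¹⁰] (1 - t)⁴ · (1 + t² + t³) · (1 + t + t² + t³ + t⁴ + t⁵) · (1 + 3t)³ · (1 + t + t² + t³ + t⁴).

-9

(1 - t)⁴ has coefficients 1,-4,6,-4,1 for degrees 0…4.
(1 + t² + t³) has coefficients 1,0,1,1,0,0,0,0,0,0,0 for degrees 0…10.
Multiplying by (1 + t + t² + t³ + t⁴ + t⁵) gives running coefficients 1,1,2,3,3,3,2,2,1,0,0 for degrees 0…10.
Multiplying by (1 + 3t)³ gives running coefficients 1,10,38,75,111,165,191,182,154,117,81 for degrees 0…10.
Finally multiplying by (1 + t + t² + t³ + t⁴), the product of all factors after the first has coefficients 1,11,49,124,235,399,580,724,803,809,725 for degrees 0…10.
[t¹⁰] = 1·725 − 4·809 + 6·803 − 4·724 + 1·580 = -9.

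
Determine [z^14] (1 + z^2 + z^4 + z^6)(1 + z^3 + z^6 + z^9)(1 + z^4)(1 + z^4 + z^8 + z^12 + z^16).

(1 + z^2 + z^4 + z^6) has coefficients 1,0,1,0,1,0,1 for degrees 0…6.
(1 + z^3 + z^6 + z^9) has coefficients 1,0,0,1,0,0,1,0,0,1,0,0,0,0,0 for degrees 0…14.
Multiplying by (1 + z^4) gives running coefficients 1,0,0,1,1,0,1,1,0,1,1,0,0,1,0 for degrees 0…14.
Finally multiplying by (1 + z^4 + z^8 + z^12 + z^16), the product of all factors after the first has coefficients 1,0,0,1,2,0,1,2,2,1,2,2,2,2,2 for degrees 0…14.
[z^14] = 1·2 + 1·2 + 1·2 + 1·2 = 8.

8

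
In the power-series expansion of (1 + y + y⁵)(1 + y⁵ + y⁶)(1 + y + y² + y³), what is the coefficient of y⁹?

3

(1 + y + y⁵) has coefficients 1,1,0,0,0,1 for degrees 0…5.
(1 + y⁵ + y⁶) has coefficients 1,0,0,0,0,1,1,0,0,0 for degrees 0…9.
Finally multiplying by (1 + y + y² + y³), the product of all factors after the first has coefficients 1,1,1,1,0,1,2,2,2,1 for degrees 0…9.
[y⁹] = 1·1 + 1·2 + 1·0 = 3.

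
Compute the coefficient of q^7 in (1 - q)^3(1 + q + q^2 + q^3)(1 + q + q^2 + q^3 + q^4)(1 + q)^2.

(1 - q)^3 has coefficients 1,-3,3,-1 for degrees 0…3.
(1 + q + q^2 + q^3) has coefficients 1,1,1,1,0,0,0,0 for degrees 0…7.
Multiplying by (1 + q + q^2 + q^3 + q^4) gives running coefficients 1,2,3,4,4,3,2,1 for degrees 0…7.
Finally multiplying by (1 + q)^2, the product of all factors after the first has coefficients 1,4,8,12,15,15,12,8 for degrees 0…7.
[q^7] = 1·8 − 3·12 + 3·15 − 1·15 = 2.

2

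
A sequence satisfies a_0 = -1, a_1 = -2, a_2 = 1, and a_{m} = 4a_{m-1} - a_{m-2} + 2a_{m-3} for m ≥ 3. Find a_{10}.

37225

The ordinary generating function has denominator 1 - 4z + z^2 - 2z^3.
Iterating the recurrence: a_0,…,a_{10} = -1, -2, 1, 4, 11, 42, 165, 640, 2479, 9606, 37225.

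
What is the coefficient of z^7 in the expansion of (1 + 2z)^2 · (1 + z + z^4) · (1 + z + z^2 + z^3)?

(1 + 2z)^2 has coefficients 1,4,4 for degrees 0…2.
(1 + z + z^4) has coefficients 1,1,0,0,1,0,0,0 for degrees 0…7.
Finally multiplying by (1 + z + z^2 + z^3), the product of all factors after the first has coefficients 1,2,2,2,2,1,1,1 for degrees 0…7.
[z^7] = 1·1 + 4·1 + 4·1 = 9.

9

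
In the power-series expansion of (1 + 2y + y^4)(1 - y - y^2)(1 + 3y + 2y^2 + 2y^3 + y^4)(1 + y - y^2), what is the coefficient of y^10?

(1 + 2y + y^4) has coefficients 1,2,0,0,1 for degrees 0…4.
(1 - y - y^2) has coefficients 1,-1,-1,0,0,0,0,0,0,0,0 for degrees 0…10.
Multiplying by (1 + 3y + 2y^2 + 2y^3 + y^4) gives running coefficients 1,2,-2,-3,-3,-3,-1,0,0,0,0 for degrees 0…10.
Finally multiplying by (1 + y - y^2), the product of all factors after the first has coefficients 1,3,-1,-7,-4,-3,-1,2,1,0,0 for degrees 0…10.
[y^10] = 1·0 + 2·0 + 1·(-1) = -1.

-1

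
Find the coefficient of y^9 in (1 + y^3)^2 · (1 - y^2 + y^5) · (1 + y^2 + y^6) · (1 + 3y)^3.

(1 + y^3)^2 has coefficients 1,0,0,2,0,0,1 for degrees 0…6.
(1 - y^2 + y^5) has coefficients 1,0,-1,0,0,1,0,0,0,0 for degrees 0…9.
Multiplying by (1 + y^2 + y^6) gives running coefficients 1,0,0,0,-1,1,1,1,-1,0 for degrees 0…9.
Finally multiplying by (1 + 3y)^3, the product of all factors after the first has coefficients 1,9,27,27,-1,-8,-17,10,62,45 for degrees 0…9.
[y^9] = 1·45 + 2·(-17) + 1·27 = 38.

38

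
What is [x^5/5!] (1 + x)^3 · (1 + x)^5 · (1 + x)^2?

The EGF product rule gives c_5 = Σ_{k_1+k_2+k_3=5} C(5; k_1,k_2,k_3) · ∏ g_i(k_i), where (1+x)^3 gives the falling factorial (3)_k; (1+x)^5 gives the falling factorial (5)_k; (1+x)^2 gives the falling factorial (2)_k.
g_1(k) for k = 0…5: 1, 3, 6, 6, 0, 0.
g_2(k) for k = 0…5: 1, 5, 20, 60, 120, 120.
g_3(k) for k = 0…5: 1, 2, 2, 0, 0, 0.
First combine the last two factors: h(k) = Σ_j C(k,j)·g_2(j)·g_3(k−j) for k = 0…5: 1, 7, 42, 210, 840, 2520.
c_5 = Σ_k C(5,k)·g_1(k)·h(5−k) = 1·1·2520 + 5·3·840 + 10·6·210 + 10·6·42 = 2520 + 12600 + 12600 + 2520 = 30240.

30240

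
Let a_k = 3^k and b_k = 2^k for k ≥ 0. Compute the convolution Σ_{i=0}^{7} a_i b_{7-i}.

Write out a_i and b_{7-i} for i = 0,…,7 and sum the products.
Σ = 1·128 + 3·64 + 9·32 + 27·16 + 81·8 + 243·4 + 729·2 + 2187·1 = 6305.

6305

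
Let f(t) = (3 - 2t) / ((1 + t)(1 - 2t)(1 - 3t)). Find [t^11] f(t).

924560

The denominator gives the recurrence a_n = 4a_(n−1) − a_(n−2) − 6a_(n−3) for n ≥ 3; the numerator fixes a_0 = 3, a_1 = 10, a_2 = 37.
Iterating: 3, 10, 37, 120, 383, 1190, 3657, 11140, 33763, 101970, 307277, 924560, so a_11 = 924560.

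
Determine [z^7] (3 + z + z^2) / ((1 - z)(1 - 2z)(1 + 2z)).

361

Partial fractions give a closed form: a_n = (-5/3)·1^n + (15/4)·2^n + (11/12)·(-2)^n.
At n = 7: a_7 = 361.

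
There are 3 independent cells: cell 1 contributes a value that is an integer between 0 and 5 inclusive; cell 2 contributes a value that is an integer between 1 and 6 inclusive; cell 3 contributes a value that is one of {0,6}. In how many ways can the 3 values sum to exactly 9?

The generating function for the choices is (1 + y + y^2 + y^3 + y^4 + y^5)·(y + y^2 + y^3 + y^4 + y^5 + y^6)·(1 + y^6); the count is [y^9].
(1 + y + y^2 + y^3 + y^4 + y^5) has coefficients 1,1,1,1,1,1 for degrees 0…5.
(y + y^2 + y^3 + y^4 + y^5 + y^6) has coefficients 0,1,1,1,1,1,1,0,0,0 for degrees 0…9.
Finally multiplying by (1 + y^6), the product of all factors after the first has coefficients 0,1,1,1,1,1,1,1,1,1 for degrees 0…9.
[y^9] = 1·1 + 1·1 + 1·1 + 1·1 + 1·1 + 1·1 = 6.

6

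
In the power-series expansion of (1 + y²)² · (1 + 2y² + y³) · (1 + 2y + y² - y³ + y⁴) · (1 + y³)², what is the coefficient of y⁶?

31

(1 + y²)² has coefficients 1,0,2,0,1 for degrees 0…4.
(1 + 2y² + y³) has coefficients 1,0,2,1,0,0,0 for degrees 0…6.
Multiplying by (1 + 2y + y² - y³ + y⁴) gives running coefficients 1,2,3,4,5,-1,1 for degrees 0…6.
Finally multiplying by (1 + y³)², the product of all factors after the first has coefficients 1,2,3,6,9,5,10 for degrees 0…6.
[y⁶] = 1·10 + 2·9 + 1·3 = 31.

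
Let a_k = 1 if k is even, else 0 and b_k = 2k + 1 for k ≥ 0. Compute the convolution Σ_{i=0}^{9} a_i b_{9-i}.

The convolution is the x^9 coefficient of A(x)B(x).
Σ = 1·19 + 0·17 + 1·15 + 0·13 + 1·11 + 0·9 + 1·7 + 0·5 + 1·3 + 0·1 = 55.

55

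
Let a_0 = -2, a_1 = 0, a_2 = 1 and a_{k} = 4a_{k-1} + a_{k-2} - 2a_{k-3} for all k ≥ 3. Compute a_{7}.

2348

The ordinary generating function has denominator 1 - 4x - x^2 + 2x^3.
Iterating the recurrence: a_0,…,a_{7} = -2, 0, 1, 8, 33, 138, 569, 2348.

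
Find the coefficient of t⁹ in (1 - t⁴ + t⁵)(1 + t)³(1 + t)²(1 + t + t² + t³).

(1 - t⁴ + t⁵) has coefficients 1,0,0,0,-1,1 for degrees 0…5.
(1 + t)³ has coefficients 1,3,3,1,0,0,0,0,0,0 for degrees 0…9.
Multiplying by (1 + t)² gives running coefficients 1,5,10,10,5,1,0,0,0,0 for degrees 0…9.
Finally multiplying by (1 + t + t² + t³), the product of all factors after the first has coefficients 1,6,16,26,30,26,16,6,1,0 for degrees 0…9.
[t⁹] = 1·0 − 1·26 + 1·30 = 4.

4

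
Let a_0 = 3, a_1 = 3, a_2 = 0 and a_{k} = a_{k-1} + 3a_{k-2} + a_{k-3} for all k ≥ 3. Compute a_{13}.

53763

The ordinary generating function has denominator 1 - t - 3t^2 - t^3.
Iterating the recurrence: a_0,…,a_{13} = 3, 3, 0, 12, 15, 51, 108, 276, 651, 1587, 3816, 9228, 22263, 53763.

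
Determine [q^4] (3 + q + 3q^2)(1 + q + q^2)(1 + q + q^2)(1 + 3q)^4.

1949

(3 + q + 3q^2) has coefficients 3,1,3 for degrees 0…2.
(1 + q + q^2) has coefficients 1,1,1,0,0 for degrees 0…4.
Multiplying by (1 + q + q^2) gives running coefficients 1,2,3,2,1 for degrees 0…4.
Finally multiplying by (1 + 3q)^4, the product of all factors after the first has coefficients 1,14,81,254,484 for degrees 0…4.
[q^4] = 3·484 + 1·254 + 3·81 = 1949.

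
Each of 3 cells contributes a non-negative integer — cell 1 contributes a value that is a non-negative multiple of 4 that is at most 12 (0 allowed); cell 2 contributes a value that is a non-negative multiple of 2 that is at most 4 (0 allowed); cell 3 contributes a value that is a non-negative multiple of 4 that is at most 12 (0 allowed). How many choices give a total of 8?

The generating function for the choices is (1 + z^4 + z^8 + z^12)·(1 + z^2 + z^4)·(1 + z^4 + z^8 + z^12); the count is [z^8].
(1 + z^4 + z^8 + z^12) has coefficients 1,0,0,0,1,0,0,0,1 for degrees 0…8.
(1 + z^2 + z^4) has coefficients 1,0,1,0,1,0,0,0,0 for degrees 0…8.
Finally multiplying by (1 + z^4 + z^8 + z^12), the product of all factors after the first has coefficients 1,0,1,0,2,0,1,0,2 for degrees 0…8.
[z^8] = 1·2 + 1·2 + 1·1 = 5.

5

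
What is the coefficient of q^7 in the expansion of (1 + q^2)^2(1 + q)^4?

4

(1 + q^2)^2 has coefficients 1,0,2,0,1 for degrees 0…4.
(1 + q)^4 has coefficients 1,4,6,4,1,0,0,0 for degrees 0…7.
[q^7] = 1·0 + 2·0 + 1·4 = 4.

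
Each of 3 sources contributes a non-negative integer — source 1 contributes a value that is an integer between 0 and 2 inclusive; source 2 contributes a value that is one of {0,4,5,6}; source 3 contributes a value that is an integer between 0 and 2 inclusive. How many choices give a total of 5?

The generating function for the choices is (1 + z + z²)·(1 + z⁴ + z⁵ + z⁶)·(1 + z + z²); the count is [z⁵].
(1 + z + z²) has coefficients 1,1,1 for degrees 0…2.
(1 + z⁴ + z⁵ + z⁶) has coefficients 1,0,0,0,1,1 for degrees 0…5.
Finally multiplying by (1 + z + z²), the product of all factors after the first has coefficients 1,1,1,0,1,2 for degrees 0…5.
[z⁵] = 1·2 + 1·1 + 1·0 = 3.

3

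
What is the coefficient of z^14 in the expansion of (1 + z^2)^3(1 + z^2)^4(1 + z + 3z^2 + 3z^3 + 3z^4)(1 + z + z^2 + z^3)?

(1 + z^2)^3 has coefficients 1,0,3,0,3,0,1 for degrees 0…6.
(1 + z^2)^4 has coefficients 1,0,4,0,6,0,4,0,1,0,0,0,0,0,0 for degrees 0…14.
Multiplying by (1 + z + 3z^2 + 3z^3 + 3z^4) gives running coefficients 1,1,7,7,21,18,34,22,31,13,15,3,3,0,0 for degrees 0…14.
Finally multiplying by (1 + z + z^2 + z^3), the product of all factors after the first has coefficients 1,2,9,16,36,53,80,95,105,100,81,62,34,21,6 for degrees 0…14.
[z^14] = 1·6 + 3·34 + 3·81 + 1·105 = 456.

456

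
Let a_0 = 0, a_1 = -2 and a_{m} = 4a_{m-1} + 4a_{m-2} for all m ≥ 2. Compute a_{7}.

-21632

The ordinary generating function has denominator 1 - 4y - 4y^2.
Iterating the recurrence: a_0,…,a_{7} = 0, -2, -8, -40, -192, -928, -4480, -21632.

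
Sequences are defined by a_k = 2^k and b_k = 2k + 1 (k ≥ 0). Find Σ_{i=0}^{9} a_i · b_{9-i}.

3049

The convolution is the t^9 coefficient of A(t)B(t).
Σ = 1·19 + 2·17 + 4·15 + 8·13 + 16·11 + 32·9 + 64·7 + 128·5 + 256·3 + 512·1 = 3049.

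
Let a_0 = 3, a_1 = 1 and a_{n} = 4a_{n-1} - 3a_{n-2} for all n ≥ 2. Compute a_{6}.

The ordinary generating function has denominator 1 - 4y + 3y^2.
Iterating the recurrence: a_0,…,a_{6} = 3, 1, -5, -23, -77, -239, -725.

-725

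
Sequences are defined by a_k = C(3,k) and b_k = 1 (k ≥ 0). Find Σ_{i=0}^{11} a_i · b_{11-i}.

Write out a_i and b_{11-i} for i = 0,…,11 and sum the products.
Σ = 1·1 + 3·1 + 3·1 + 1·1 + 0·1 + 0·1 + 0·1 + 0·1 + 0·1 + 0·1 + 0·1 + 0·1 = 8.

8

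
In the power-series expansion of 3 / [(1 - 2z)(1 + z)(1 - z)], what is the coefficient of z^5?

The denominator gives the recurrence a_n = 2a_(n−1) + a_(n−2) − 2a_(n−3) for n ≥ 3; the numerator fixes a_0 = 3, a_1 = 6, a_2 = 15.
Iterating: 3, 6, 15, 30, 63, 126, so a_5 = 126.

126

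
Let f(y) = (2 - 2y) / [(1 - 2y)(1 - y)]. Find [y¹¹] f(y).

The denominator gives the recurrence a_n = 3a_(n−1) − 2a_(n−2) for n ≥ 3; the numerator fixes a_0 = 2, a_1 = 4, a_2 = 8.
Iterating: 2, 4, 8, 16, 32, 64, 128, 256, 512, 1024, 2048, 4096, so a_11 = 4096.

4096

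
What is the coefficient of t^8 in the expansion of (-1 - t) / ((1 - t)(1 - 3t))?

Partial fractions give a closed form: a_n = (1)·1^n + (-2)·3^n.
At n = 8: a_8 = -13121.

-13121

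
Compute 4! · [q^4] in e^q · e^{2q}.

The EGF product rule gives c_4 = Σ_{k_1+k_2=4} C(4; k_1,k_2) · ∏ g_i(k_i), where e^q gives (1)^k; e^{2q} gives (2)^k.
g_1(k) for k = 0…4: 1, 1, 1, 1, 1.
g_2(k) for k = 0…4: 1, 2, 4, 8, 16.
c_4 = Σ_k C(4,k)·g_1(k)·g_2(4−k) = 1·1·16 + 4·1·8 + 6·1·4 + 4·1·2 + 1·1·1 = 16 + 32 + 24 + 8 + 1 = 81.

81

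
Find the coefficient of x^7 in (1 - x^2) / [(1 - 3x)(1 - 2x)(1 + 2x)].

3384

Partial fractions give a closed form: a_n = (8/5)·3^n + (-3/4)·2^n + (3/20)·(-2)^n.
At n = 7: a_7 = 3384.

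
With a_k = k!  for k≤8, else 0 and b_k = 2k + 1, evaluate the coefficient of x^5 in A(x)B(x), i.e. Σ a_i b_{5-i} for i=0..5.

The convolution is the x^5 coefficient of A(x)B(x).
Σ = 1·11 + 1·9 + 2·7 + 6·5 + 24·3 + 120·1 = 256.

256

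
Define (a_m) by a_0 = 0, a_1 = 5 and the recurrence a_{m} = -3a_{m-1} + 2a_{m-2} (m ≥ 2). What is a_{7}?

The ordinary generating function has denominator 1 + 3x - 2x^2.
Iterating the recurrence: a_0,…,a_{7} = 0, 5, -15, 55, -195, 695, -2475, 8815.

8815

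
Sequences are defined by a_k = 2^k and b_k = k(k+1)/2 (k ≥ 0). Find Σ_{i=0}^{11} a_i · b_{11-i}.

8100

This is [x^11] in the product of the two ordinary generating functions.
Σ = 1·66 + 2·55 + 4·45 + 8·36 + 16·28 + 32·21 + 64·15 + 128·10 + 256·6 + 512·3 + 1024·1 + 2048·0 = 8100.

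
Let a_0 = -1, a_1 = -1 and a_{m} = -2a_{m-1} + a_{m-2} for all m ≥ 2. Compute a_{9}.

-577

The ordinary generating function has denominator 1 + 2x - x^2.
Iterating the recurrence: a_0,…,a_{9} = -1, -1, 1, -3, 7, -17, 41, -99, 239, -577.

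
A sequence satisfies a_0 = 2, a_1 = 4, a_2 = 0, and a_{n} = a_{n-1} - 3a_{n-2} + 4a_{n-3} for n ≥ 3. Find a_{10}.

The ordinary generating function has denominator 1 - y + 3y^2 - 4y^3.
Iterating the recurrence: a_0,…,a_{10} = 2, 4, 0, -4, 12, 24, -28, -52, 128, 172, -420.

-420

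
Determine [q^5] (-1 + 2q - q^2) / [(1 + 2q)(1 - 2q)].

32

The denominator gives the recurrence a_n = 4a_(n−2) for n ≥ 3; the numerator fixes a_0 = -1, a_1 = 2, a_2 = -5.
Iterating: -1, 2, -5, 8, -20, 32, so a_5 = 32.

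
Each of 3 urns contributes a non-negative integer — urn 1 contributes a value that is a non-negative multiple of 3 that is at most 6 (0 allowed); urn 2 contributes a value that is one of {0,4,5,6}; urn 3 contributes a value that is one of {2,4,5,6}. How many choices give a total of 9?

The generating function for the choices is (1 + x^3 + x^6)·(1 + x^4 + x^5 + x^6)·(x^2 + x^4 + x^5 + x^6); the count is [x^9].
(1 + x^3 + x^6) has coefficients 1,0,0,1,0,0,1 for degrees 0…6.
(1 + x^4 + x^5 + x^6) has coefficients 1,0,0,0,1,1,1,0,0,0 for degrees 0…9.
Finally multiplying by (x^2 + x^4 + x^5 + x^6), the product of all factors after the first has coefficients 0,0,1,0,1,1,2,1,2,2 for degrees 0…9.
[x^9] = 1·2 + 1·2 + 1·0 = 4.

4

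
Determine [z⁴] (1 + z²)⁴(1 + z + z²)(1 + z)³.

(1 + z²)⁴ has coefficients 1,0,4,0,6 for degrees 0…4.
(1 + z + z²) has coefficients 1,1,1,0,0 for degrees 0…4.
Finally multiplying by (1 + z)³, the product of all factors after the first has coefficients 1,4,7,7,4 for degrees 0…4.
[z⁴] = 1·4 + 4·7 + 6·1 = 38.

38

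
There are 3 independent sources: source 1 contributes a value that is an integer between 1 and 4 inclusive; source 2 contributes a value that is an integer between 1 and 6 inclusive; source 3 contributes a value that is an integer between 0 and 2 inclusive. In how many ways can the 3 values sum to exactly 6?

The generating function for the choices is (y + y² + y³ + y⁴)·(y + y² + y³ + y⁴ + y⁵ + y⁶)·(1 + y + y²); the count is [y⁶].
(y + y² + y³ + y⁴) has coefficients 0,1,1,1,1 for degrees 0…4.
(y + y² + y³ + y⁴ + y⁵ + y⁶) has coefficients 0,1,1,1,1,1,1 for degrees 0…6.
Finally multiplying by (1 + y + y²), the product of all factors after the first has coefficients 0,1,2,3,3,3,3 for degrees 0…6.
[y⁶] = 1·3 + 1·3 + 1·3 + 1·2 = 11.

11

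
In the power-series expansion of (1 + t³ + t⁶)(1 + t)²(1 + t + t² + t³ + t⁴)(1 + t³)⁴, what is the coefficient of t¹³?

(1 + t³ + t⁶) has coefficients 1,0,0,1,0,0,1 for degrees 0…6.
(1 + t)² has coefficients 1,2,1,0,0,0,0,0,0,0,0,0,0,0 for degrees 0…13.
Multiplying by (1 + t + t² + t³ + t⁴) gives running coefficients 1,3,4,4,4,3,1,0,0,0,0,0,0,0 for degrees 0…13.
Finally multiplying by (1 + t³)⁴, the product of all factors after the first has coefficients 1,3,4,8,16,19,23,34,36,32,36,34,23,19 for degrees 0…13.
[t¹³] = 1·19 + 1·36 + 1·34 = 89.

89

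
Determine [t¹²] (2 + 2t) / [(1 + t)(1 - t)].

Partial fractions give a closed form: a_n = (2)·1^n.
At n = 12: a_12 = 2.

2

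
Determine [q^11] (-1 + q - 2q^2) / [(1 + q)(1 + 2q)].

The denominator gives the recurrence a_n = −3a_(n−1) − 2a_(n−2) for n ≥ 3; the numerator fixes a_0 = -1, a_1 = 4, a_2 = -12.
Iterating: -1, 4, -12, 28, -60, 124, -252, 508, -1020, 2044, -4092, 8188, so a_11 = 8188.

8188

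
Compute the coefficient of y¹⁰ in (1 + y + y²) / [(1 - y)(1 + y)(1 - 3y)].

95954

The denominator gives the recurrence a_n = 3a_(n−1) + a_(n−2) − 3a_(n−3) for n ≥ 3; the numerator fixes a_0 = 1, a_1 = 4, a_2 = 14.
Iterating: 1, 4, 14, 43, 131, 394, 1184, 3553, 10661, 31984, 95954, so a_10 = 95954.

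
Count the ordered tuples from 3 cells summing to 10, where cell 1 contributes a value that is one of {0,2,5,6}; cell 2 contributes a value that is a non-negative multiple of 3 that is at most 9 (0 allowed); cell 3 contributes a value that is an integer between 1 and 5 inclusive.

The generating function for the choices is (1 + q² + q⁵ + q⁶)·(1 + q³ + q⁶ + q⁹)·(q + q² + q³ + q⁴ + q⁵); the count is [q¹⁰].
(1 + q² + q⁵ + q⁶) has coefficients 1,0,1,0,0,1,1 for degrees 0…6.
(1 + q³ + q⁶ + q⁹) has coefficients 1,0,0,1,0,0,1,0,0,1,0 for degrees 0…10.
Finally multiplying by (q + q² + q³ + q⁴ + q⁵), the product of all factors after the first has coefficients 0,1,1,1,2,2,1,2,2,1,2 for degrees 0…10.
[q¹⁰] = 1·2 + 1·2 + 1·2 + 1·2 = 8.

8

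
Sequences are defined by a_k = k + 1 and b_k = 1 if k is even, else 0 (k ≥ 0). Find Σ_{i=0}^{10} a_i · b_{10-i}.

36

This is [x^10] in the product of the two ordinary generating functions.
Σ = 1·1 + 2·0 + 3·1 + 4·0 + 5·1 + 6·0 + 7·1 + 8·0 + 9·1 + 10·0 + 11·1 = 36.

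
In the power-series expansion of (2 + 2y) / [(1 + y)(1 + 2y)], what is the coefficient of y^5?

The denominator gives the recurrence a_n = −3a_(n−1) − 2a_(n−2) for n ≥ 3; the numerator fixes a_0 = 2, a_1 = -4, a_2 = 8.
Iterating: 2, -4, 8, -16, 32, -64, so a_5 = -64.

-64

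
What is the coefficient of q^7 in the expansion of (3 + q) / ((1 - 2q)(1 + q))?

Partial fractions give a closed form: a_n = (7/3)·2^n + (2/3)·(-1)^n.
At n = 7: a_7 = 298.

298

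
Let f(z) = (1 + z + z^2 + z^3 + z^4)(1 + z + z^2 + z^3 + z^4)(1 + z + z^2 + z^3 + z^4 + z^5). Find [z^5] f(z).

(1 + z + z^2 + z^3 + z^4) has coefficients 1,1,1,1,1 for degrees 0…4.
(1 + z + z^2 + z^3 + z^4) has coefficients 1,1,1,1,1,0 for degrees 0…5.
Finally multiplying by (1 + z + z^2 + z^3 + z^4 + z^5), the product of all factors after the first has coefficients 1,2,3,4,5,5 for degrees 0…5.
[z^5] = 1·5 + 1·5 + 1·4 + 1·3 + 1·2 = 19.

19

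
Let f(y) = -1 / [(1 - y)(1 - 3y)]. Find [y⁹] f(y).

The denominator gives the recurrence a_n = 4a_(n−1) − 3a_(n−2) for n ≥ 2; the numerator fixes a_0 = -1, a_1 = -4.
Iterating: -1, -4, -13, -40, -121, -364, -1093, -3280, -9841, -29524, so a_9 = -29524.

-29524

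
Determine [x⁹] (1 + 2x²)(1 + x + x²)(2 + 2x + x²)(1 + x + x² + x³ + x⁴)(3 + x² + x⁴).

95

(1 + 2x²) has coefficients 1,0,2 for degrees 0…2.
(1 + x + x²) has coefficients 1,1,1,0,0,0,0,0,0,0 for degrees 0…9.
Multiplying by (2 + 2x + x²) gives running coefficients 2,4,5,3,1,0,0,0,0,0 for degrees 0…9.
Multiplying by (1 + x + x² + x³ + x⁴) gives running coefficients 2,6,11,14,15,13,9,4,1,0 for degrees 0…9.
Finally multiplying by (3 + x² + x⁴), the product of all factors after the first has coefficients 6,18,35,48,58,59,53,39,27,17 for degrees 0…9.
[x⁹] = 1·17 + 2·39 = 95.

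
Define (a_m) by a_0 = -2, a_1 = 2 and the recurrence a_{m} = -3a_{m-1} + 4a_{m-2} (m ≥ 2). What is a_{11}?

3355442

The ordinary generating function has denominator 1 + 3x - 4x^2.
Iterating the recurrence: a_0,…,a_{11} = -2, 2, -14, 50, -206, 818, -3278, 13106, -52430, 209714, -838862, 3355442.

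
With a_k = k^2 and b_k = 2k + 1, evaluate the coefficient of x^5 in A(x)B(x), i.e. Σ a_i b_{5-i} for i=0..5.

This is [x^5] in the product of the two ordinary generating functions.
Σ = 0·11 + 1·9 + 4·7 + 9·5 + 16·3 + 25·1 = 155.

155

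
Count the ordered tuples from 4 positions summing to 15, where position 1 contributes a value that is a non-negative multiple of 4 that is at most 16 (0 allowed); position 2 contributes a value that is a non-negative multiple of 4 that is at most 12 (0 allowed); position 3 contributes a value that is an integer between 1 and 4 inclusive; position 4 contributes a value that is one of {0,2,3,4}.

14

The generating function for the choices is (1 + z⁴ + z⁸ + z¹² + z¹⁶)·(1 + z⁴ + z⁸ + z¹²)·(z + z² + z³ + z⁴)·(1 + z² + z³ + z⁴); the count is [z¹⁵].
(1 + z⁴ + z⁸ + z¹² + z¹⁶) has coefficients 1,0,0,0,1,0,0,0,1,0,0,0,1,0,0,0 for degrees 0…15.
(1 + z⁴ + z⁸ + z¹²) has coefficients 1,0,0,0,1,0,0,0,1,0,0,0,1,0,0,0 for degrees 0…15.
Multiplying by (z + z² + z³ + z⁴) gives running coefficients 0,1,1,1,1,1,1,1,1,1,1,1,1,1,1,1 for degrees 0…15.
Finally multiplying by (1 + z² + z³ + z⁴), the product of all factors after the first has coefficients 0,1,1,2,3,4,4,4,4,4,4,4,4,4,4,4 for degrees 0…15.
[z¹⁵] = 1·4 + 1·4 + 1·4 + 1·2 = 14.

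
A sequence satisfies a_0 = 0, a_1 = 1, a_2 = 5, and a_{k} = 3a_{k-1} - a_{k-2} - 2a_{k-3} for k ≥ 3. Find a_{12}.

The ordinary generating function has denominator 1 - 3x + x^2 + 2x^3.
Iterating the recurrence: a_0,…,a_{12} = 0, 1, 5, 14, 35, 81, 180, 389, 825, 1726, 3575, 7349, 15020.

15020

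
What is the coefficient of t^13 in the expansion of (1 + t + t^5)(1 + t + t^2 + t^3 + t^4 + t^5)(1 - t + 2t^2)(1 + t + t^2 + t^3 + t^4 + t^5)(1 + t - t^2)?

(1 + t + t^5) has coefficients 1,1,0,0,0,1 for degrees 0…5.
(1 + t + t^2 + t^3 + t^4 + t^5) has coefficients 1,1,1,1,1,1,0,0,0,0,0,0,0,0 for degrees 0…13.
Multiplying by (1 - t + 2t^2) gives running coefficients 1,0,2,2,2,2,1,2,0,0,0,0,0,0 for degrees 0…13.
Multiplying by (1 + t + t^2 + t^3 + t^4 + t^5) gives running coefficients 1,1,3,5,7,9,9,11,9,7,5,3,2,0 for degrees 0…13.
Finally multiplying by (1 + t - t^2), the product of all factors after the first has coefficients 1,2,3,7,9,11,11,11,11,5,3,1,0,-1 for degrees 0…13.
[t^13] = 1·(-1) + 1·0 + 1·11 = 10.

10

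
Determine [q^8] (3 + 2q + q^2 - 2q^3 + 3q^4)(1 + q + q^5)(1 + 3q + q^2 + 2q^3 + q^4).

(3 + 2q + q^2 - 2q^3 + 3q^4) has coefficients 3,2,1,-2,3 for degrees 0…4.
(1 + q + q^5) has coefficients 1,1,0,0,0,1,0,0,0 for degrees 0…8.
Finally multiplying by (1 + 3q + q^2 + 2q^3 + q^4), the product of all factors after the first has coefficients 1,4,4,3,3,2,3,1,2 for degrees 0…8.
[q^8] = 3·2 + 2·1 + 1·3 − 2·2 + 3·3 = 16.

16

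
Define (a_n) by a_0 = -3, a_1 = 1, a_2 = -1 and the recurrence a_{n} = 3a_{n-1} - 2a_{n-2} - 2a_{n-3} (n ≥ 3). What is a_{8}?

The ordinary generating function has denominator 1 - 3y + 2y^2 + 2y^3.
Iterating the recurrence: a_0,…,a_{8} = -3, 1, -1, 1, 3, 9, 19, 33, 43.

43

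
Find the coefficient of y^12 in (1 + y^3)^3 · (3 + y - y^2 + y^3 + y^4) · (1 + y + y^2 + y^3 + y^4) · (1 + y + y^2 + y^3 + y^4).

(1 + y^3)^3 has coefficients 1,0,0,3,0,0,3,0,0,1 for degrees 0…9.
(3 + y - y^2 + y^3 + y^4) has coefficients 3,1,-1,1,1,0,0,0,0,0,0,0,0 for degrees 0…12.
Multiplying by (1 + y + y^2 + y^3 + y^4) gives running coefficients 3,4,3,4,5,2,1,2,1,0,0,0,0 for degrees 0…12.
Finally multiplying by (1 + y + y^2 + y^3 + y^4), the product of all factors after the first has coefficients 3,7,10,14,19,18,15,14,11,6,4,3,1 for degrees 0…12.
[y^12] = 1·1 + 3·6 + 3·15 + 1·14 = 78.

78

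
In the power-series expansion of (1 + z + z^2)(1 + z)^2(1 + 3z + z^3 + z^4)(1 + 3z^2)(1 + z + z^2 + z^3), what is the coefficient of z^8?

(1 + z + z^2) has coefficients 1,1,1 for degrees 0…2.
(1 + z)^2 has coefficients 1,2,1,0,0,0,0,0,0 for degrees 0…8.
Multiplying by (1 + 3z + z^3 + z^4) gives running coefficients 1,5,7,4,3,3,1,0,0 for degrees 0…8.
Multiplying by (1 + 3z^2) gives running coefficients 1,5,10,19,24,15,10,9,3 for degrees 0…8.
Finally multiplying by (1 + z + z^2 + z^3), the product of all factors after the first has coefficients 1,6,16,35,58,68,68,58,37 for degrees 0…8.
[z^8] = 1·37 + 1·58 + 1·68 = 163.

163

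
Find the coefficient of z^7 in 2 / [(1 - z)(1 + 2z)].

-170

Partial fractions give a closed form: a_n = (2/3)·1^n + (4/3)·(-2)^n.
At n = 7: a_7 = -170.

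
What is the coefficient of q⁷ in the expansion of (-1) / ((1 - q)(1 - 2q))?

Partial fractions give a closed form: a_n = (1)·1^n + (-2)·2^n.
At n = 7: a_7 = -255.

-255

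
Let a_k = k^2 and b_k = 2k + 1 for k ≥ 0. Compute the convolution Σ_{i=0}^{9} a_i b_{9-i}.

1365

Write out a_i and b_{9-i} for i = 0,…,9 and sum the products.
Σ = 0·19 + 1·17 + 4·15 + 9·13 + 16·11 + 25·9 + 36·7 + 49·5 + 64·3 + 81·1 = 1365.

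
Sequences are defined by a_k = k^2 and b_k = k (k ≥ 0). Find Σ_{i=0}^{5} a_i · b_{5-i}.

50

This is [x^5] in the product of the two ordinary generating functions.
Σ = 0·5 + 1·4 + 4·3 + 9·2 + 16·1 + 25·0 = 50.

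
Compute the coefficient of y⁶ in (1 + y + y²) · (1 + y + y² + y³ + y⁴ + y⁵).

2

(1 + y + y²) has coefficients 1,1,1 for degrees 0…2.
(1 + y + y² + y³ + y⁴ + y⁵) has coefficients 1,1,1,1,1,1,0 for degrees 0…6.
[y⁶] = 1·0 + 1·1 + 1·1 = 2.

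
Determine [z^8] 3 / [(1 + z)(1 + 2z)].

1533

Partial fractions give a closed form: a_n = (-3)·(-1)^n + (6)·(-2)^n.
At n = 8: a_8 = 1533.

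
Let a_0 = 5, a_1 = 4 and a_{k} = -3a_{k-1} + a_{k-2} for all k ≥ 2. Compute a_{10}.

The ordinary generating function has denominator 1 + 3t - t^2.
Iterating the recurrence: a_0,…,a_{10} = 5, 4, -7, 25, -82, 271, -895, 2956, -9763, 32245, -106498.

-106498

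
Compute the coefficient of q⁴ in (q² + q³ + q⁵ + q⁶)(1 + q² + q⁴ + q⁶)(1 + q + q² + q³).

3

(q² + q³ + q⁵ + q⁶) has coefficients 0,0,1,1,0 for degrees 0…4.
(1 + q² + q⁴ + q⁶) has coefficients 1,0,1,0,1 for degrees 0…4.
Finally multiplying by (1 + q + q² + q³), the product of all factors after the first has coefficients 1,1,2,2,2 for degrees 0…4.
[q⁴] = 1·2 + 1·1 = 3.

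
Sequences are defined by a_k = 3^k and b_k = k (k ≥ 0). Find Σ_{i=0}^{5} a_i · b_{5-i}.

This is [x^5] in the product of the two ordinary generating functions.
Σ = 1·5 + 3·4 + 9·3 + 27·2 + 81·1 + 243·0 = 179.

179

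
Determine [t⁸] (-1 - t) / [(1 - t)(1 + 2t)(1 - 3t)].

Partial fractions give a closed form: a_n = (1/3)·1^n + (-2/15)·(-2)^n + (-6/5)·3^n.
At n = 8: a_8 = -7907.

-7907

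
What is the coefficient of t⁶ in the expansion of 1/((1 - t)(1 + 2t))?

43

Partial fractions give a closed form: a_n = (1/3)·1^n + (2/3)·(-2)^n.
At n = 6: a_6 = 43.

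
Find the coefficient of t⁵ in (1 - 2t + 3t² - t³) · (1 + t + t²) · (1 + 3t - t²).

(1 - 2t + 3t² - t³) has coefficients 1,-2,3,-1 for degrees 0…3.
(1 + t + t²) has coefficients 1,1,1,0,0,0 for degrees 0…5.
Finally multiplying by (1 + 3t - t²), the product of all factors after the first has coefficients 1,4,3,2,-1,0 for degrees 0…5.
[t⁵] = 1·0 − 2·(-1) + 3·2 − 1·3 = 5.

5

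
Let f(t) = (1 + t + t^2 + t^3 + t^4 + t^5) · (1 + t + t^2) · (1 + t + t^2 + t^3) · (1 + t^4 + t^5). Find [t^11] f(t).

(1 + t + t^2 + t^3 + t^4 + t^5) has coefficients 1,1,1,1,1,1 for degrees 0…5.
(1 + t + t^2) has coefficients 1,1,1,0,0,0,0,0,0,0,0,0 for degrees 0…11.
Multiplying by (1 + t + t^2 + t^3) gives running coefficients 1,2,3,3,2,1,0,0,0,0,0,0 for degrees 0…11.
Finally multiplying by (1 + t^4 + t^5), the product of all factors after the first has coefficients 1,2,3,3,3,4,5,6,5,3,1,0 for degrees 0…11.
[t^11] = 1·0 + 1·1 + 1·3 + 1·5 + 1·6 + 1·5 = 20.

20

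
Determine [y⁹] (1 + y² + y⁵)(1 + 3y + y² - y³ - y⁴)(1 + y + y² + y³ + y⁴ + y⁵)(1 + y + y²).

12

(1 + y² + y⁵) has coefficients 1,0,1,0,0,1 for degrees 0…5.
(1 + 3y + y² - y³ - y⁴) has coefficients 1,3,1,-1,-1,0,0,0,0,0 for degrees 0…9.
Multiplying by (1 + y + y² + y³ + y⁴ + y⁵) gives running coefficients 1,4,5,4,3,3,2,-1,-2,-1 for degrees 0…9.
Finally multiplying by (1 + y + y²), the product of all factors after the first has coefficients 1,5,10,13,12,10,8,4,-1,-4 for degrees 0…9.
[y⁹] = 1·(-4) + 1·4 + 1·12 = 12.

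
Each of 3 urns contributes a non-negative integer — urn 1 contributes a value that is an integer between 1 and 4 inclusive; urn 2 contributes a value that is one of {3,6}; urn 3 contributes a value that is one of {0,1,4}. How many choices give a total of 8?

4

The generating function for the choices is (q + q^2 + q^3 + q^4)·(q^3 + q^6)·(1 + q + q^4); the count is [q^8].
(q + q^2 + q^3 + q^4) has coefficients 0,1,1,1,1 for degrees 0…4.
(q^3 + q^6) has coefficients 0,0,0,1,0,0,1,0,0 for degrees 0…8.
Finally multiplying by (1 + q + q^4), the product of all factors after the first has coefficients 0,0,0,1,1,0,1,2,0 for degrees 0…8.
[q^8] = 1·2 + 1·1 + 1·0 + 1·1 = 4.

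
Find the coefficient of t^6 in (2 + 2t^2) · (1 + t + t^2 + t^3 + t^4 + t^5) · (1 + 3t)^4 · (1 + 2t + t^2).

3392

(2 + 2t^2) has coefficients 2,0,2 for degrees 0…2.
(1 + t + t^2 + t^3 + t^4 + t^5) has coefficients 1,1,1,1,1,1,0 for degrees 0…6.
Multiplying by (1 + 3t)^4 gives running coefficients 1,13,67,175,256,256,255 for degrees 0…6.
Finally multiplying by (1 + 2t + t^2), the product of all factors after the first has coefficients 1,15,94,322,673,943,1023 for degrees 0…6.
[t^6] = 2·1023 + 2·673 = 3392.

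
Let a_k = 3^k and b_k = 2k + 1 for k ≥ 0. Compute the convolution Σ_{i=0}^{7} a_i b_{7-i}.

The convolution is the t^7 coefficient of A(t)B(t).
Σ = 1·15 + 3·13 + 9·11 + 27·9 + 81·7 + 243·5 + 729·3 + 2187·1 = 6552.

6552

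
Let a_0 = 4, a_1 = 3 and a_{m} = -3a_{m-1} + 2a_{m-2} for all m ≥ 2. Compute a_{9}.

The ordinary generating function has denominator 1 + 3x - 2x^2.
Iterating the recurrence: a_0,…,a_{9} = 4, 3, -1, 9, -29, 105, -373, 1329, -4733, 16857.

16857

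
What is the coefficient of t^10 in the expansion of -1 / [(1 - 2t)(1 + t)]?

The denominator gives the recurrence a_n = a_(n−1) + 2a_(n−2) for n ≥ 2; the numerator fixes a_0 = -1, a_1 = -1.
Iterating: -1, -1, -3, -5, -11, -21, -43, -85, -171, -341, -683, so a_10 = -683.

-683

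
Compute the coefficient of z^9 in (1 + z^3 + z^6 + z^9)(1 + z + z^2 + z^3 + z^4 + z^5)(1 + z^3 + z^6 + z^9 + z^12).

7

(1 + z^3 + z^6 + z^9) has coefficients 1,0,0,1,0,0,1,0,0,1 for degrees 0…9.
(1 + z + z^2 + z^3 + z^4 + z^5) has coefficients 1,1,1,1,1,1,0,0,0,0 for degrees 0…9.
Finally multiplying by (1 + z^3 + z^6 + z^9 + z^12), the product of all factors after the first has coefficients 1,1,1,2,2,2,2,2,2,2 for degrees 0…9.
[z^9] = 1·2 + 1·2 + 1·2 + 1·1 = 7.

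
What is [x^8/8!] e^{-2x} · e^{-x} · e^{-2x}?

The EGF product rule gives c_8 = Σ_{k_1+k_2+k_3=8} C(8; k_1,k_2,k_3) · ∏ g_i(k_i), where e^{-2x} gives (-2)^k; e^{-x} gives (-1)^k; e^{-2x} gives (-2)^k.
g_1(k) for k = 0…8: 1, -2, 4, -8, 16, -32, 64, -128, 256.
g_2(k) for k = 0…8: 1, -1, 1, -1, 1, -1, 1, -1, 1.
g_3(k) for k = 0…8: 1, -2, 4, -8, 16, -32, 64, -128, 256.
First combine the last two factors: h(k) = Σ_j C(k,j)·g_2(j)·g_3(k−j) for k = 0…8: 1, -3, 9, -27, 81, -243, 729, -2187, 6561.
c_8 = Σ_k C(8,k)·g_1(k)·h(8−k) = 1·1·6561 + 8·(-2)·(-2187) + 28·4·729 + 56·(-8)·(-243) + 70·16·81 + 56·(-32)·(-27) + 28·64·9 + 8·(-128)·(-3) + 1·256·1 = 6561 + 34992 + 81648 + 108864 + 90720 + 48384 + 16128 + 3072 + 256 = 390625.

390625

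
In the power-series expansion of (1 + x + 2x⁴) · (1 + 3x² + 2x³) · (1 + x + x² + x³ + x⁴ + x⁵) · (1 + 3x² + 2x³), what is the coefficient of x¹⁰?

111

(1 + x + 2x⁴) has coefficients 1,1,0,0,2 for degrees 0…4.
(1 + 3x² + 2x³) has coefficients 1,0,3,2,0,0,0,0,0,0,0 for degrees 0…10.
Multiplying by (1 + x + x² + x³ + x⁴ + x⁵) gives running coefficients 1,1,4,6,6,6,5,5,2,0,0 for degrees 0…10.
Finally multiplying by (1 + 3x² + 2x³), the product of all factors after the first has coefficients 1,1,7,11,20,32,35,35,29,25,16 for degrees 0…10.
[x¹⁰] = 1·16 + 1·25 + 2·35 = 111.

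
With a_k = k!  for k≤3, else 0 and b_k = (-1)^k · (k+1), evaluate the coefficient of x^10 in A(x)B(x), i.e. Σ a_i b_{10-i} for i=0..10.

-29

The convolution is the x^10 coefficient of A(x)B(x).
Σ = 1·11 + 1·(-10) + 2·9 + 6·(-8) + 0·7 + 0·(-6) + 0·5 + 0·(-4) + 0·3 + 0·(-2) + 0·1 = -29.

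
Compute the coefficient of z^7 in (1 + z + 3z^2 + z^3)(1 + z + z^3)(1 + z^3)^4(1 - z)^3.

(1 + z + 3z^2 + z^3) has coefficients 1,1,3,1 for degrees 0…3.
(1 + z + z^3) has coefficients 1,1,0,1,0,0,0,0 for degrees 0…7.
Multiplying by (1 + z^3)^4 gives running coefficients 1,1,0,5,4,0,10,6 for degrees 0…7.
Finally multiplying by (1 - z)^3, the product of all factors after the first has coefficients 1,-2,0,7,-12,3,17,-28 for degrees 0…7.
[z^7] = 1·(-28) + 1·17 + 3·3 + 1·(-12) = -14.

-14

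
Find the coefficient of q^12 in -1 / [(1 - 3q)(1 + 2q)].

Partial fractions give a closed form: a_n = (-3/5)·3^n + (-2/5)·(-2)^n.
At n = 12: a_12 = -320503.

-320503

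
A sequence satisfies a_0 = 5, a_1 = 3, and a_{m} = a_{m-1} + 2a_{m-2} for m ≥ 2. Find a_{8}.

The ordinary generating function has denominator 1 - x - 2x^2.
Iterating the recurrence: a_0,…,a_{8} = 5, 3, 13, 19, 45, 83, 173, 339, 685.

685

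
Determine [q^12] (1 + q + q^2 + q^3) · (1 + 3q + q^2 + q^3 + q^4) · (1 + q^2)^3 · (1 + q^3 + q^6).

(1 + q + q^2 + q^3) has coefficients 1,1,1,1 for degrees 0…3.
(1 + 3q + q^2 + q^3 + q^4) has coefficients 1,3,1,1,1,0,0,0,0,0,0,0,0 for degrees 0…12.
Multiplying by (1 + q^2)^3 gives running coefficients 1,3,4,10,7,12,7,6,4,1,1,0,0 for degrees 0…12.
Finally multiplying by (1 + q^3 + q^6), the product of all factors after the first has coefficients 1,3,4,11,10,16,18,16,20,18,14,16,8 for degrees 0…12.
[q^12] = 1·8 + 1·16 + 1·14 + 1·18 = 56.

56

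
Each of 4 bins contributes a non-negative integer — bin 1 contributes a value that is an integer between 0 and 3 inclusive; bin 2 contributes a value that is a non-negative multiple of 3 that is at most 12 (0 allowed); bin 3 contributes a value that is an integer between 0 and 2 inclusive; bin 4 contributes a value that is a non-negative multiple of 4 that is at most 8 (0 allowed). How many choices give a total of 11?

12

The generating function for the choices is (1 + x + x^2 + x^3)·(1 + x^3 + x^6 + x^9 + x^12)·(1 + x + x^2)·(1 + x^4 + x^8); the count is [x^11].
(1 + x + x^2 + x^3) has coefficients 1,1,1,1 for degrees 0…3.
(1 + x^3 + x^6 + x^9 + x^12) has coefficients 1,0,0,1,0,0,1,0,0,1,0,0 for degrees 0…11.
Multiplying by (1 + x + x^2) gives running coefficients 1,1,1,1,1,1,1,1,1,1,1,1 for degrees 0…11.
Finally multiplying by (1 + x^4 + x^8), the product of all factors after the first has coefficients 1,1,1,1,2,2,2,2,3,3,3,3 for degrees 0…11.
[x^11] = 1·3 + 1·3 + 1·3 + 1·3 = 12.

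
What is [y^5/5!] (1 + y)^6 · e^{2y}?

The EGF product rule gives c_5 = Σ_{k_1+k_2=5} C(5; k_1,k_2) · ∏ g_i(k_i), where (1+y)^6 gives the falling factorial (6)_k; e^{2y} gives (2)^k.
g_1(k) for k = 0…5: 1, 6, 30, 120, 360, 720.
g_2(k) for k = 0…5: 1, 2, 4, 8, 16, 32.
c_5 = Σ_k C(5,k)·g_1(k)·g_2(5−k) = 1·1·32 + 5·6·16 + 10·30·8 + 10·120·4 + 5·360·2 + 1·720·1 = 32 + 480 + 2400 + 4800 + 3600 + 720 = 12032.

12032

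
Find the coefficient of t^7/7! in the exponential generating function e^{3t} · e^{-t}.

The EGF product rule gives c_7 = Σ_{k_1+k_2=7} C(7; k_1,k_2) · ∏ g_i(k_i), where e^{3t} gives (3)^k; e^{-t} gives (-1)^k.
g_1(k) for k = 0…7: 1, 3, 9, 27, 81, 243, 729, 2187.
g_2(k) for k = 0…7: 1, -1, 1, -1, 1, -1, 1, -1.
c_7 = Σ_k C(7,k)·g_1(k)·g_2(7−k) = 1·1·(-1) + 7·3·1 + 21·9·(-1) + 35·27·1 + 35·81·(-1) + 21·243·1 + 7·729·(-1) + 1·2187·1 = −1 + 21 − 189 + 945 − 2835 + 5103 − 5103 + 2187 = 128.

128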